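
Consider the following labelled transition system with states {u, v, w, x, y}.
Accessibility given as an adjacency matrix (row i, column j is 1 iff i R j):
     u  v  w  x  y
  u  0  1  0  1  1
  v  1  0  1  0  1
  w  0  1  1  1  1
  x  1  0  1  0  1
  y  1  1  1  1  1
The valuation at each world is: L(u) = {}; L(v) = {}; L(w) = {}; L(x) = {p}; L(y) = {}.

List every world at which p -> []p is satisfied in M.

u, v, w, y

Let φ = p -> []p. Evaluate φ at each world:
  u (successors {v, x, y}): φ is true.
  v (successors {u, w, y}): φ is true.
  w (successors {v, w, x, y}): φ is true.
  x (successors {u, w, y}): φ is false.
  y (successors {u, v, w, x, y}): φ is true.
For instance, at w:
  At w: p is false, []p is false, so p -> []p is true.
    At w: []p requires p at every successor {v, w, x, y}.
      p fails at v, so []p is false at w.
Satisfying worlds: {u, v, w, y}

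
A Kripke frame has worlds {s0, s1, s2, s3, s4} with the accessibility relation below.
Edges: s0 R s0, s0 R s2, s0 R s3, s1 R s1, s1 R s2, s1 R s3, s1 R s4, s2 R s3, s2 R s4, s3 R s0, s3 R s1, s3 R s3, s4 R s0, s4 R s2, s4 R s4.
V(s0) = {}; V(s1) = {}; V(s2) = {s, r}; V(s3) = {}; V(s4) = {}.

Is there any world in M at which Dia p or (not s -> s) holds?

Yes

Let φ = Dia p or (not s -> s). Evaluate φ at each world:
  s0 (successors {s0, s2, s3}): φ is false.
  s1 (successors {s1, s2, s3, s4}): φ is false.
  s2 (successors {s3, s4}): φ is true.
  s3 (successors {s0, s1, s3}): φ is false.
  s4 (successors {s0, s2, s4}): φ is false.
Detail at s2 (witness):
  At s2: Dia p is false, not s -> s is true, so Dia p or (not s -> s) is true.
    At s2: Dia p requires p at some successor in {s3, s4}.
      At s3: p is false.
      At s4: p is false.
    So Dia p is false at s2.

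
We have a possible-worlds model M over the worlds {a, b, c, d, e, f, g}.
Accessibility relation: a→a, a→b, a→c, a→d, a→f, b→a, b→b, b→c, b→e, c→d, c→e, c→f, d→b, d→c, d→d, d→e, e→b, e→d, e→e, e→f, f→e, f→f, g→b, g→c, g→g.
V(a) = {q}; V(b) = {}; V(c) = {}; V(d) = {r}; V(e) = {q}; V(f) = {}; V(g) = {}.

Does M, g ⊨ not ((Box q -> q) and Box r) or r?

Yes

At g: not ((Box q -> q) and Box r) is true, r is false, so not ((Box q -> q) and Box r) or r is true.
  At g: (Box q -> q) and Box r is false, so not ((Box q -> q) and Box r) is true.
    At g: Box q -> q is true, Box r is false, so (Box q -> q) and Box r is false.
      At g: Box q is false, q is false, so Box q -> q is true.
      At g: Box r requires r at every successor {b, c, g}.
        r fails at b, so Box r is false at g.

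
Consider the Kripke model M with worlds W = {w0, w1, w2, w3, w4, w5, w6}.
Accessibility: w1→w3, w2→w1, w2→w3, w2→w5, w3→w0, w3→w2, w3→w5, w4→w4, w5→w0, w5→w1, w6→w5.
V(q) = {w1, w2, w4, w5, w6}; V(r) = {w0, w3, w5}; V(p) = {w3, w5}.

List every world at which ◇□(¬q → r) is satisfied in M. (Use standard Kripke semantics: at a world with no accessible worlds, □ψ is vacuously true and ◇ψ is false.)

w1, w2, w3, w4, w5, w6

Let φ = ◇□(¬q → r). Evaluate φ at each world:
  w0 (successors ∅): φ is false.
  w1 (successors {w3}): φ is true.
  w2 (successors {w1, w3, w5}): φ is true.
  w3 (successors {w0, w2, w5}): φ is true.
  w4 (successors {w4}): φ is true.
  w5 (successors {w0, w1}): φ is true.
  w6 (successors {w5}): φ is true.
For instance, at w2:
  At w2: ◇□(¬q → r) requires □(¬q → r) at some successor in {w1, w3, w5}.
    □(¬q → r) holds at w1, so ◇□(¬q → r) is true at w2.
      At w1: □(¬q → r) requires ¬q → r at every successor {w3}.
        At w3: ¬q → r is true.
      So □(¬q → r) is true at w1.
Satisfying worlds: {w1, w2, w3, w4, w5, w6}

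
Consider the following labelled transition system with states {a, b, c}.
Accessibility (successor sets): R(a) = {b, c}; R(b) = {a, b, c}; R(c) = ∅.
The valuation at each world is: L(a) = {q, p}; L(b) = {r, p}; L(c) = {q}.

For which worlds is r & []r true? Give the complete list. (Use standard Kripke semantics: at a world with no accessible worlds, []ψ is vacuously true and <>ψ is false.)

Let φ = r & []r. Evaluate φ at each world:
  a (successors {b, c}): φ is false.
  b (successors {a, b, c}): φ is false.
  c (successors ∅): φ is false.
For instance, at b:
  At b: r is true, []r is false, so r & []r is false.
    At b: []r requires r at every successor {a, b, c}.
      r fails at a, so []r is false at b.
Satisfying worlds: none.

none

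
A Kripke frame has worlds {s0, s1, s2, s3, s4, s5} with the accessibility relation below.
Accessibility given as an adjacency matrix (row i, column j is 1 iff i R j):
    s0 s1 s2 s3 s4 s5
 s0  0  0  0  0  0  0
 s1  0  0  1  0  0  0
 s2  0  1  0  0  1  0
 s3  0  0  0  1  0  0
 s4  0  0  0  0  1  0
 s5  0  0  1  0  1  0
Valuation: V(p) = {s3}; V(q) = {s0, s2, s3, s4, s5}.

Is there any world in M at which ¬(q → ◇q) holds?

Yes

Recall that ◇ψ holds at a world iff ψ holds at some accessible world.
Let φ = ¬(q → ◇q). Evaluate φ at each world:
  s0 (successors ∅): φ is true.
  s1 (successors {s2}): φ is false.
  s2 (successors {s1, s4}): φ is false.
  s3 (successors {s3}): φ is false.
  s4 (successors {s4}): φ is false.
  s5 (successors {s2, s4}): φ is false.
Detail at s0 (witness):
  At s0: q → ◇q is false, so ¬(q → ◇q) is true.
    At s0: q is true, ◇q is false, so q → ◇q is false.
      At s0: no accessible worlds, so ◇q is false.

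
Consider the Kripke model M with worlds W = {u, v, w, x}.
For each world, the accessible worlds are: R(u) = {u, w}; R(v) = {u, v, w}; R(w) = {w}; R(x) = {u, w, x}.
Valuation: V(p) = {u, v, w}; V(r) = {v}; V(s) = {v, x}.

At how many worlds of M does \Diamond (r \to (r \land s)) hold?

Let φ = \Diamond (r \to (r \land s)). Evaluate φ at each world:
  u (successors {u, w}): φ is true.
  v (successors {u, v, w}): φ is true.
  w (successors {w}): φ is true.
  x (successors {u, w, x}): φ is true.
For instance, at x:
  At x: \Diamond (r \to (r \land s)) requires r \to (r \land s) at some successor in {u, w, x}.
    r \to (r \land s) holds at u, so \Diamond (r \to (r \land s)) is true at x.
Satisfying worlds: {u, v, w, x}

4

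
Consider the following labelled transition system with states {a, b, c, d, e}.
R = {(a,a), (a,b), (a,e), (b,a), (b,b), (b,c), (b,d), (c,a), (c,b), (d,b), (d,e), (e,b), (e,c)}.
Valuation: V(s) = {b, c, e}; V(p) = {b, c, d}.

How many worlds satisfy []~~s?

2

Let φ = []~~s. Evaluate φ at each world:
  a (successors {a, b, e}): φ is false.
  b (successors {a, b, c, d}): φ is false.
  c (successors {a, b}): φ is false.
  d (successors {b, e}): φ is true.
  e (successors {b, c}): φ is true.
For instance, at e:
  At e: []~~s requires ~~s at every successor {b, c}.
    At b: ~~s is true.
    At c: ~~s is true.
  So []~~s is true at e.
Satisfying worlds: {d, e}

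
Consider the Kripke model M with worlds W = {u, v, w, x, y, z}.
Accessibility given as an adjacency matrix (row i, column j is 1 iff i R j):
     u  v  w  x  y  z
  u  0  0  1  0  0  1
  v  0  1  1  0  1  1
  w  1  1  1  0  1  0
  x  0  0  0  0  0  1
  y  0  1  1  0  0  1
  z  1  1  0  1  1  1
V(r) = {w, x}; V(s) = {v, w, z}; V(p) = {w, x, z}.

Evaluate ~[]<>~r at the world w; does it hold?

Recall that []ψ holds at a world iff ψ holds at every accessible world, and <>ψ holds iff ψ holds at some accessible world.
At w: []<>~r is true, so ~[]<>~r is false.
  At w: []<>~r requires <>~r at every successor {u, v, w, y}.
    At u: <>~r is true.
    At v: <>~r is true.
    At w: <>~r is true.
    At y: <>~r is true.
  So []<>~r is true at w.

No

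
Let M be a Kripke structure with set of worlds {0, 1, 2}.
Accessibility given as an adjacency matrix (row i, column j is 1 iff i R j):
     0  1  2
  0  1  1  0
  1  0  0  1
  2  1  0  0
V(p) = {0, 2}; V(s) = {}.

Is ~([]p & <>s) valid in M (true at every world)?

Let φ = ~([]p & <>s). Evaluate φ at each world:
  0 (successors {0, 1}): φ is true.
  1 (successors {2}): φ is true.
  2 (successors {0}): φ is true.
For instance, at 1:
  At 1: []p & <>s is false, so ~([]p & <>s) is true.
    At 1: []p is true, <>s is false, so []p & <>s is false.
      At 1: []p requires p at every successor {2}.
        At 2: p is true.
      So []p is true at 1.
      At 1: <>s requires s at some successor in {2}.
        At 2: s is false.
      So <>s is false at 1.

Yes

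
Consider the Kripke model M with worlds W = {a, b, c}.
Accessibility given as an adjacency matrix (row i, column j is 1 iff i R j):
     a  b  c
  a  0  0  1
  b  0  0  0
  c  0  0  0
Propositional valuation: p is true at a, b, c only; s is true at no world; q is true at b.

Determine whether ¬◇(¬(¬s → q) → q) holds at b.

At b: ◇(¬(¬s → q) → q) is false, so ¬◇(¬(¬s → q) → q) is true.
  At b: no accessible worlds, so ◇(¬(¬s → q) → q) is false.

Yes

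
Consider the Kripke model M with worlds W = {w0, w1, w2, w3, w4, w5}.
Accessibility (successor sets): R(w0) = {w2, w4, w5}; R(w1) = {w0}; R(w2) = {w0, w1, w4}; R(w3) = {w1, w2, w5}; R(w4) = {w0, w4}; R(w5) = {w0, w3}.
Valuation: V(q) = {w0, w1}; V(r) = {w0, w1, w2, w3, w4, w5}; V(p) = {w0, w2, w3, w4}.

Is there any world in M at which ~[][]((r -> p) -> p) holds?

No

Let φ = ~[][]((r -> p) -> p). Evaluate φ at each world:
  w0 (successors {w2, w4, w5}): φ is false.
  w1 (successors {w0}): φ is false.
  w2 (successors {w0, w1, w4}): φ is false.
  w3 (successors {w1, w2, w5}): φ is false.
  w4 (successors {w0, w4}): φ is false.
  w5 (successors {w0, w3}): φ is false.
For instance, at w3:
  At w3: [][]((r -> p) -> p) is true, so ~[][]((r -> p) -> p) is false.
    At w3: [][]((r -> p) -> p) requires []((r -> p) -> p) at every successor {w1, w2, w5}.
      At w1: []((r -> p) -> p) is true.
      At w2: []((r -> p) -> p) is true.
      At w5: []((r -> p) -> p) is true.
    So [][]((r -> p) -> p) is true at w3.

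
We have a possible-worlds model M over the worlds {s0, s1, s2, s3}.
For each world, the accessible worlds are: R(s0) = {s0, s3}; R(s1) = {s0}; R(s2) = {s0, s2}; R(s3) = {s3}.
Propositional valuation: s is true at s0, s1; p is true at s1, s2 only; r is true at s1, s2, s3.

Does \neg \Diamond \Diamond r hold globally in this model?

Recall that \Diamond ψ holds at a world iff ψ holds at some accessible world.
Let φ = \neg \Diamond \Diamond r. Evaluate φ at each world:
  s0 (successors {s0, s3}): φ is false.
  s1 (successors {s0}): φ is false.
  s2 (successors {s0, s2}): φ is false.
  s3 (successors {s3}): φ is false.
Detail at s0 (counterexample):
  At s0: \Diamond \Diamond r is true, so \neg \Diamond \Diamond r is false.
    At s0: \Diamond \Diamond r requires \Diamond r at some successor in {s0, s3}.
      \Diamond r holds at s0, so \Diamond \Diamond r is true at s0.

No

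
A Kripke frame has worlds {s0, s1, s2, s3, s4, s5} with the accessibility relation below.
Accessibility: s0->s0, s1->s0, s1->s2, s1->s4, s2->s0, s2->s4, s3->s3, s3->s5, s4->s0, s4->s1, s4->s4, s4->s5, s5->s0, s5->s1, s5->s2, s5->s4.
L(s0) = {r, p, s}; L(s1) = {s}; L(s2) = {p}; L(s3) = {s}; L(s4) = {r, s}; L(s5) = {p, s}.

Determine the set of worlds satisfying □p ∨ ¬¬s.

s0, s1, s3, s4, s5

Let φ = □p ∨ ¬¬s. Evaluate φ at each world:
  s0 (successors {s0}): φ is true.
  s1 (successors {s0, s2, s4}): φ is true.
  s2 (successors {s0, s4}): φ is false.
  s3 (successors {s3, s5}): φ is true.
  s4 (successors {s0, s1, s4, s5}): φ is true.
  s5 (successors {s0, s1, s2, s4}): φ is true.
For instance, at s0:
  At s0: □p is true, ¬¬s is true, so □p ∨ ¬¬s is true.
    At s0: □p requires p at every successor {s0}.
      At s0: p is true.
    So □p is true at s0.
Satisfying worlds: {s0, s1, s3, s4, s5}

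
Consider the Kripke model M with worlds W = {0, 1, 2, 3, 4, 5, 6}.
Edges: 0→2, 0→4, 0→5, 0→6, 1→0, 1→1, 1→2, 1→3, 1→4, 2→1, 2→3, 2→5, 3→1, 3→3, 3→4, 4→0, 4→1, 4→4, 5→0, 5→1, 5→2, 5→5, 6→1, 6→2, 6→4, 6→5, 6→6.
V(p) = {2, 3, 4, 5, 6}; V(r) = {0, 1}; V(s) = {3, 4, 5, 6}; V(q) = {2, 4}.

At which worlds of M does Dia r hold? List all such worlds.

1, 2, 3, 4, 5, 6

Let φ = Dia r. Evaluate φ at each world:
  0 (successors {2, 4, 5, 6}): φ is false.
  1 (successors {0, 1, 2, 3, 4}): φ is true.
  2 (successors {1, 3, 5}): φ is true.
  3 (successors {1, 3, 4}): φ is true.
  4 (successors {0, 1, 4}): φ is true.
  5 (successors {0, 1, 2, 5}): φ is true.
  6 (successors {1, 2, 4, 5, 6}): φ is true.
For instance, at 2:
  At 2: Dia r requires r at some successor in {1, 3, 5}.
    r holds at 1, so Dia r is true at 2.
Satisfying worlds: {1, 2, 3, 4, 5, 6}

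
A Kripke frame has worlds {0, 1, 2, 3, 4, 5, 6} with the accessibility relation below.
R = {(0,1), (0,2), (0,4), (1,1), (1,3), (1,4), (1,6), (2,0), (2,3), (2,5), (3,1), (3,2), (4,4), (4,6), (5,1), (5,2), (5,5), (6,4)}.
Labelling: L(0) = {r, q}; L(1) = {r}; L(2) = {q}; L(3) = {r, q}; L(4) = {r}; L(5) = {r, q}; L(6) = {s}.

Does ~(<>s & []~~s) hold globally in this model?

Yes

Recall that []ψ holds at a world iff ψ holds at every accessible world, and <>ψ holds iff ψ holds at some accessible world.
Let φ = ~(<>s & []~~s). Evaluate φ at each world:
  0 (successors {1, 2, 4}): φ is true.
  1 (successors {1, 3, 4, 6}): φ is true.
  2 (successors {0, 3, 5}): φ is true.
  3 (successors {1, 2}): φ is true.
  4 (successors {4, 6}): φ is true.
  5 (successors {1, 2, 5}): φ is true.
  6 (successors {4}): φ is true.
For instance, at 1:
  At 1: <>s & []~~s is false, so ~(<>s & []~~s) is true.
    At 1: <>s is true, []~~s is false, so <>s & []~~s is false.
      At 1: <>s requires s at some successor in {1, 3, 4, 6}.
        s holds at 6, so <>s is true at 1.
      At 1: []~~s requires ~~s at every successor {1, 3, 4, 6}.
        ~~s fails at 1, so []~~s is false at 1.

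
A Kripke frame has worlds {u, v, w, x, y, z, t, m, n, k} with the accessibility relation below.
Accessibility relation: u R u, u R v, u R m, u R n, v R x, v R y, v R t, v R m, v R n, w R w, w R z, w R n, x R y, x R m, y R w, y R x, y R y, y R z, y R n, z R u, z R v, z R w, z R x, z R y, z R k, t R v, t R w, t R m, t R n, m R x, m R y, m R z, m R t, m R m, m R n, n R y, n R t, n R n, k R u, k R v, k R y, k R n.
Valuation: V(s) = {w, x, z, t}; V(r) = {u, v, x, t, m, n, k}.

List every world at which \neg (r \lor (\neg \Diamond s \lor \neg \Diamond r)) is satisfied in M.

Let φ = \neg (r \lor (\neg \Diamond s \lor \neg \Diamond r)). Evaluate φ at each world:
  u (successors {u, v, m, n}): φ is false.
  v (successors {x, y, t, m, n}): φ is false.
  w (successors {w, z, n}): φ is true.
  x (successors {y, m}): φ is false.
  y (successors {w, x, y, z, n}): φ is true.
  z (successors {u, v, w, x, y, k}): φ is true.
  t (successors {v, w, m, n}): φ is false.
  m (successors {x, y, z, t, m, n}): φ is false.
  n (successors {y, t, n}): φ is false.
  k (successors {u, v, y, n}): φ is false.
For instance, at w:
  At w: r \lor (\neg \Diamond s \lor \neg \Diamond r) is false, so \neg (r \lor (\neg \Diamond s \lor \neg \Diamond r)) is true.
    At w: r is false, \neg \Diamond s \lor \neg \Diamond r is false, so r \lor (\neg \Diamond s \lor \neg \Diamond r) is false.
      At w: \neg \Diamond s is false, \neg \Diamond r is false, so \neg \Diamond s \lor \neg \Diamond r is false.
Satisfying worlds: {w, y, z}

w, y, z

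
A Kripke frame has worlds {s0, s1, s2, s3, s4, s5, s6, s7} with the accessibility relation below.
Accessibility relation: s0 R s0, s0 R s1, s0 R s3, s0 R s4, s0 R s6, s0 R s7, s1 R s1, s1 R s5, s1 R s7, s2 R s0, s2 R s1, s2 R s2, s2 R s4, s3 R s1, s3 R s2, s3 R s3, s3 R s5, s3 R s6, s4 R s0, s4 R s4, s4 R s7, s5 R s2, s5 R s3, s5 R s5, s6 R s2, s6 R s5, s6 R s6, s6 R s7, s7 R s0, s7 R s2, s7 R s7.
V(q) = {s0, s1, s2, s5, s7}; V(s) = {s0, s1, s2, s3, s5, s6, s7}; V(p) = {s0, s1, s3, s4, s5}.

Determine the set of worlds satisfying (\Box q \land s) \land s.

s1, s7

Let φ = (\Box q \land s) \land s. Evaluate φ at each world:
  s0 (successors {s0, s1, s3, s4, s6, s7}): φ is false.
  s1 (successors {s1, s5, s7}): φ is true.
  s2 (successors {s0, s1, s2, s4}): φ is false.
  s3 (successors {s1, s2, s3, s5, s6}): φ is false.
  s4 (successors {s0, s4, s7}): φ is false.
  s5 (successors {s2, s3, s5}): φ is false.
  s6 (successors {s2, s5, s6, s7}): φ is false.
  s7 (successors {s0, s2, s7}): φ is true.
For instance, at s1:
  At s1: \Box q \land s is true, s is true, so (\Box q \land s) \land s is true.
    At s1: \Box q is true, s is true, so \Box q \land s is true.
      At s1: \Box q requires q at every successor {s1, s5, s7}.
        At s1: q is true.
        At s5: q is true.
        At s7: q is true.
      So \Box q is true at s1.
Satisfying worlds: {s1, s7}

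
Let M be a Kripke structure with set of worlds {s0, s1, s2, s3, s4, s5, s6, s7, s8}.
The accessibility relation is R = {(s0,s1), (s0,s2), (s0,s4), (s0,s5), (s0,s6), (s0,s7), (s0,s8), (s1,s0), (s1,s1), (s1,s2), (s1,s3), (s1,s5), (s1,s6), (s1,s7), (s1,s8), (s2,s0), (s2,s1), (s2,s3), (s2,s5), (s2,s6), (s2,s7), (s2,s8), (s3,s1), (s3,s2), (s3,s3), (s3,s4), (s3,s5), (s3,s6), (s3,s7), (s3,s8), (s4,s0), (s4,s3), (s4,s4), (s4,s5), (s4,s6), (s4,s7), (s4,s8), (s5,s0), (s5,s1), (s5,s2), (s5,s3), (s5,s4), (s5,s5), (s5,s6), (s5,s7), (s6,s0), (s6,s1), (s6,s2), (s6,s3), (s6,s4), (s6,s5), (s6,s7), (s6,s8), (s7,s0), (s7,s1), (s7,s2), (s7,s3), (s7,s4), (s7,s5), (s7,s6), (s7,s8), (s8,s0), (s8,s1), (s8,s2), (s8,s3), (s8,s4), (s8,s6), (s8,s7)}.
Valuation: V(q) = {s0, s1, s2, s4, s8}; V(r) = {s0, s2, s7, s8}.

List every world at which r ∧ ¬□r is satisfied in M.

s0, s2, s7, s8

Recall that □ψ holds at a world iff ψ holds at every accessible world, and ◇ψ holds iff ψ holds at some accessible world.
Let φ = r ∧ ¬□r. Evaluate φ at each world:
  s0 (successors {s1, s2, s4, s5, s6, s7, s8}): φ is true.
  s1 (successors {s0, s1, s2, s3, s5, s6, s7, s8}): φ is false.
  s2 (successors {s0, s1, s3, s5, s6, s7, s8}): φ is true.
  s3 (successors {s1, s2, s3, s4, s5, s6, s7, s8}): φ is false.
  s4 (successors {s0, s3, s4, s5, s6, s7, s8}): φ is false.
  s5 (successors {s0, s1, s2, s3, s4, s5, s6, s7}): φ is false.
  s6 (successors {s0, s1, s2, s3, s4, s5, s7, s8}): φ is false.
  s7 (successors {s0, s1, s2, s3, s4, s5, s6, s8}): φ is true.
  s8 (successors {s0, s1, s2, s3, s4, s6, s7}): φ is true.
For instance, at s5:
  At s5: r is false, ¬□r is true, so r ∧ ¬□r is false.
    At s5: □r is false, so ¬□r is true.
      At s5: □r requires r at every successor {s0, s1, s2, s3, s4, s5, s6, s7}.
        r fails at s1, so □r is false at s5.
Satisfying worlds: {s0, s2, s7, s8}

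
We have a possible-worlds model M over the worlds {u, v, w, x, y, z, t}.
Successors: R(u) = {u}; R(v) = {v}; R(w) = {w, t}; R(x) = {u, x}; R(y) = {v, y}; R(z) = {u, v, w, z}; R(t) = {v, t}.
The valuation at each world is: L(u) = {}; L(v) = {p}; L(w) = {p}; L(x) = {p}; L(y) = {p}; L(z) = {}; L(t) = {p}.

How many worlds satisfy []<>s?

Let φ = []<>s. Evaluate φ at each world:
  u (successors {u}): φ is false.
  v (successors {v}): φ is false.
  w (successors {w, t}): φ is false.
  x (successors {u, x}): φ is false.
  y (successors {v, y}): φ is false.
  z (successors {u, v, w, z}): φ is false.
  t (successors {v, t}): φ is false.
For instance, at t:
  At t: []<>s requires <>s at every successor {v, t}.
    <>s fails at v, so []<>s is false at t.
      At v: <>s requires s at some successor in {v}.
        At v: s is false.
      So <>s is false at v.
Satisfying worlds: none.

0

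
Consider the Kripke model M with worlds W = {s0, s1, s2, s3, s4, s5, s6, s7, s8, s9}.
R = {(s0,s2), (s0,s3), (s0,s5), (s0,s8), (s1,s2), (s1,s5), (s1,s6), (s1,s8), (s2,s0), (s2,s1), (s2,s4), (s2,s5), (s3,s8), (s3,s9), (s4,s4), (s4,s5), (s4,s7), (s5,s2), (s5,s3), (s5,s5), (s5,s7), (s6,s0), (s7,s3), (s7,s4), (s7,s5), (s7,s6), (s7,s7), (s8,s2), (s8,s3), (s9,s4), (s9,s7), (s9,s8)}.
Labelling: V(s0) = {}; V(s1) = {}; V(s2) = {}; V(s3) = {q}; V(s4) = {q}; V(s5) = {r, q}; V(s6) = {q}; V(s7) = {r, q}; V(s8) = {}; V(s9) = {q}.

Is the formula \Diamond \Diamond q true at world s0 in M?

Yes

At s0: \Diamond \Diamond q requires \Diamond q at some successor in {s2, s3, s5, s8}.
  \Diamond q holds at s2, so \Diamond \Diamond q is true at s0.
    At s2: \Diamond q requires q at some successor in {s0, s1, s4, s5}.
      q holds at s4, so \Diamond q is true at s2.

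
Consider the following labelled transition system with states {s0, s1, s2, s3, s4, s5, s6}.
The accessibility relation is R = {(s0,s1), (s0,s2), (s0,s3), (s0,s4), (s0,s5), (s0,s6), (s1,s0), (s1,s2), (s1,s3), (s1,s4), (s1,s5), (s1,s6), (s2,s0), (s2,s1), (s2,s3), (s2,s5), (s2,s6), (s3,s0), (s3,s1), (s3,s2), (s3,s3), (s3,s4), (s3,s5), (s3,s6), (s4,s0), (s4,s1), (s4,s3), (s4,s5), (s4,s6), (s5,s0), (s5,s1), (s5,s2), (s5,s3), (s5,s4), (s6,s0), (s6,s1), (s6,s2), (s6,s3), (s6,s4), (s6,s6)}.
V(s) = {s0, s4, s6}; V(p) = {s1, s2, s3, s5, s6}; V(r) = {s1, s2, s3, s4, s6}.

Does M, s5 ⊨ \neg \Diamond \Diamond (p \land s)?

No

At s5: \Diamond \Diamond (p \land s) is true, so \neg \Diamond \Diamond (p \land s) is false.
  At s5: \Diamond \Diamond (p \land s) requires \Diamond (p \land s) at some successor in {s0, s1, s2, s3, s4}.
    \Diamond (p \land s) holds at s0, so \Diamond \Diamond (p \land s) is true at s5.
      At s0: \Diamond (p \land s) requires p \land s at some successor in {s1, s2, s3, s4, s5, s6}.
        p \land s holds at s6, so \Diamond (p \land s) is true at s0.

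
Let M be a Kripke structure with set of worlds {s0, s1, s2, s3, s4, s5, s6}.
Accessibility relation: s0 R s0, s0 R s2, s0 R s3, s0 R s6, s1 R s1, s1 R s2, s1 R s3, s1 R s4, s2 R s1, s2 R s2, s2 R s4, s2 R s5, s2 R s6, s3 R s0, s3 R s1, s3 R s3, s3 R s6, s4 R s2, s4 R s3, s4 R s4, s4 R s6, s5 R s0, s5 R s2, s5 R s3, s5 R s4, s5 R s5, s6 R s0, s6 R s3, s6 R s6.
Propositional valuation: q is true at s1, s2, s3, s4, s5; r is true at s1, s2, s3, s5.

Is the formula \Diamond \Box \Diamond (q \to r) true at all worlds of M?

Yes

Let φ = \Diamond \Box \Diamond (q \to r). Evaluate φ at each world:
  s0 (successors {s0, s2, s3, s6}): φ is true.
  s1 (successors {s1, s2, s3, s4}): φ is true.
  s2 (successors {s1, s2, s4, s5, s6}): φ is true.
  s3 (successors {s0, s1, s3, s6}): φ is true.
  s4 (successors {s2, s3, s4, s6}): φ is true.
  s5 (successors {s0, s2, s3, s4, s5}): φ is true.
  s6 (successors {s0, s3, s6}): φ is true.
For instance, at s3:
  At s3: \Diamond \Box \Diamond (q \to r) requires \Box \Diamond (q \to r) at some successor in {s0, s1, s3, s6}.
    \Box \Diamond (q \to r) holds at s0, so \Diamond \Box \Diamond (q \to r) is true at s3.
      At s0: \Box \Diamond (q \to r) requires \Diamond (q \to r) at every successor {s0, s2, s3, s6}.
        At s0: \Diamond (q \to r) is true.
        At s2: \Diamond (q \to r) is true.
        At s3: \Diamond (q \to r) is true.
        At s6: \Diamond (q \to r) is true.
      So \Box \Diamond (q \to r) is true at s0.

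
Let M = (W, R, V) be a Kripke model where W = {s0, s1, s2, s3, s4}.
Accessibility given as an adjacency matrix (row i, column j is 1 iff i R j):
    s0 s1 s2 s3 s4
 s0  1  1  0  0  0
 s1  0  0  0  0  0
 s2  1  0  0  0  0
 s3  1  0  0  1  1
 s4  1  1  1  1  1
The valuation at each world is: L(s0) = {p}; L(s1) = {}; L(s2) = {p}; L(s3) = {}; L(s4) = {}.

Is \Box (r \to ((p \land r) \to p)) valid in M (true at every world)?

Let φ = \Box (r \to ((p \land r) \to p)). Evaluate φ at each world:
  s0 (successors {s0, s1}): φ is true.
  s1 (successors ∅): φ is true.
  s2 (successors {s0}): φ is true.
  s3 (successors {s0, s3, s4}): φ is true.
  s4 (successors {s0, s1, s2, s3, s4}): φ is true.
For instance, at s2:
  At s2: \Box (r \to ((p \land r) \to p)) requires r \to ((p \land r) \to p) at every successor {s0}.
    At s0: r \to ((p \land r) \to p) is true.
  So \Box (r \to ((p \land r) \to p)) is true at s2.

Yes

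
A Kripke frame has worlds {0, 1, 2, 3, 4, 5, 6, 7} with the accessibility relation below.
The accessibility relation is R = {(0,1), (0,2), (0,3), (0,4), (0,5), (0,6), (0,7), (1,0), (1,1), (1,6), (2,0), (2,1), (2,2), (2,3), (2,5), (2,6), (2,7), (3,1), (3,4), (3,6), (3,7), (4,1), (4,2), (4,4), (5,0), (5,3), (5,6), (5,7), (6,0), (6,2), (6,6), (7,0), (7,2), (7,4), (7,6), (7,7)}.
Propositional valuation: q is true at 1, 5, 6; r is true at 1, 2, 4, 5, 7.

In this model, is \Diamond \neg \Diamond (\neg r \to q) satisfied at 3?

At 3: \Diamond \neg \Diamond (\neg r \to q) requires \neg \Diamond (\neg r \to q) at some successor in {1, 4, 6, 7}.
  At 1: \neg \Diamond (\neg r \to q) is false.
  At 4: \neg \Diamond (\neg r \to q) is false.
  At 6: \neg \Diamond (\neg r \to q) is false.
  At 7: \neg \Diamond (\neg r \to q) is false.
So \Diamond \neg \Diamond (\neg r \to q) is false at 3.

No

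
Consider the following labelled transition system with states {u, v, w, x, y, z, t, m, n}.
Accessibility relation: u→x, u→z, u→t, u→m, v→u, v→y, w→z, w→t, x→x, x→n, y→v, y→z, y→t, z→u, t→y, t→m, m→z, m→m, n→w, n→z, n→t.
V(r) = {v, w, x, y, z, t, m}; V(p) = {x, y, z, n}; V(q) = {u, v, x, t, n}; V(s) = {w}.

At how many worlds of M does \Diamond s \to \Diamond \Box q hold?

9

Let φ = \Diamond s \to \Diamond \Box q. Evaluate φ at each world:
  u (successors {x, z, t, m}): φ is true.
  v (successors {u, y}): φ is true.
  w (successors {z, t}): φ is true.
  x (successors {x, n}): φ is true.
  y (successors {v, z, t}): φ is true.
  z (successors {u}): φ is true.
  t (successors {y, m}): φ is true.
  m (successors {z, m}): φ is true.
  n (successors {w, z, t}): φ is true.
For instance, at y:
  At y: \Diamond s is false, \Diamond \Box q is true, so \Diamond s \to \Diamond \Box q is true.
    At y: \Diamond s requires s at some successor in {v, z, t}.
      At v: s is false.
      At z: s is false.
      At t: s is false.
    So \Diamond s is false at y.
    At y: \Diamond \Box q requires \Box q at some successor in {v, z, t}.
      \Box q holds at z, so \Diamond \Box q is true at y.
Satisfying worlds: {u, v, w, x, y, z, t, m, n}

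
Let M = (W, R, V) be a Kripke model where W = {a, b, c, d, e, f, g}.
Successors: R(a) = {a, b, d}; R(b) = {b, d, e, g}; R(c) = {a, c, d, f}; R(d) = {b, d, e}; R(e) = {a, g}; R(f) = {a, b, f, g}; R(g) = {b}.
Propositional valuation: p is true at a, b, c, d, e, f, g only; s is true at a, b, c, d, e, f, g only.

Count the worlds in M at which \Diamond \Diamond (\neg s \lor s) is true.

7

Let φ = \Diamond \Diamond (\neg s \lor s). Evaluate φ at each world:
  a (successors {a, b, d}): φ is true.
  b (successors {b, d, e, g}): φ is true.
  c (successors {a, c, d, f}): φ is true.
  d (successors {b, d, e}): φ is true.
  e (successors {a, g}): φ is true.
  f (successors {a, b, f, g}): φ is true.
  g (successors {b}): φ is true.
For instance, at g:
  At g: \Diamond \Diamond (\neg s \lor s) requires \Diamond (\neg s \lor s) at some successor in {b}.
    \Diamond (\neg s \lor s) holds at b, so \Diamond \Diamond (\neg s \lor s) is true at g.
      At b: \Diamond (\neg s \lor s) requires \neg s \lor s at some successor in {b, d, e, g}.
        \neg s \lor s holds at b, so \Diamond (\neg s \lor s) is true at b.
Satisfying worlds: {a, b, c, d, e, f, g}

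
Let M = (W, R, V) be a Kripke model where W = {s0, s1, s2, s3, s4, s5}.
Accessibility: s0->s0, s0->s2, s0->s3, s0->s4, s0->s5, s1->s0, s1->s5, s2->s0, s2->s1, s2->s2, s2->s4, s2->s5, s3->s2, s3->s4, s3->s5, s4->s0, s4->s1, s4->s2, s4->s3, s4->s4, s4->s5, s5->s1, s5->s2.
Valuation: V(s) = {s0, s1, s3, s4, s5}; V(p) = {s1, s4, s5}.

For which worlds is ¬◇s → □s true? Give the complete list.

Recall that □ψ holds at a world iff ψ holds at every accessible world, and ◇ψ holds iff ψ holds at some accessible world.
Let φ = ¬◇s → □s. Evaluate φ at each world:
  s0 (successors {s0, s2, s3, s4, s5}): φ is true.
  s1 (successors {s0, s5}): φ is true.
  s2 (successors {s0, s1, s2, s4, s5}): φ is true.
  s3 (successors {s2, s4, s5}): φ is true.
  s4 (successors {s0, s1, s2, s3, s4, s5}): φ is true.
  s5 (successors {s1, s2}): φ is true.
For instance, at s2:
  At s2: ¬◇s is false, □s is false, so ¬◇s → □s is true.
    At s2: ◇s is true, so ¬◇s is false.
      At s2: ◇s requires s at some successor in {s0, s1, s2, s4, s5}.
        s holds at s0, so ◇s is true at s2.
    At s2: □s requires s at every successor {s0, s1, s2, s4, s5}.
      s fails at s2, so □s is false at s2.
Satisfying worlds: {s0, s1, s2, s3, s4, s5}

s0, s1, s2, s3, s4, s5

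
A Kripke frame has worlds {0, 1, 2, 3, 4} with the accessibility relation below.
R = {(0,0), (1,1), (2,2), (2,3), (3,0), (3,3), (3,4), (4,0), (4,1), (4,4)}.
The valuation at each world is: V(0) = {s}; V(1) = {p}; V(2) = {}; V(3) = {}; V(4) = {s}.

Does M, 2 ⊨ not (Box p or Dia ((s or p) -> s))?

At 2: Box p or Dia ((s or p) -> s) is true, so not (Box p or Dia ((s or p) -> s)) is false.
  At 2: Box p is false, Dia ((s or p) -> s) is true, so Box p or Dia ((s or p) -> s) is true.
    At 2: Box p requires p at every successor {2, 3}.
      p fails at 2, so Box p is false at 2.
    At 2: Dia ((s or p) -> s) requires (s or p) -> s at some successor in {2, 3}.
      (s or p) -> s holds at 2, so Dia ((s or p) -> s) is true at 2.

No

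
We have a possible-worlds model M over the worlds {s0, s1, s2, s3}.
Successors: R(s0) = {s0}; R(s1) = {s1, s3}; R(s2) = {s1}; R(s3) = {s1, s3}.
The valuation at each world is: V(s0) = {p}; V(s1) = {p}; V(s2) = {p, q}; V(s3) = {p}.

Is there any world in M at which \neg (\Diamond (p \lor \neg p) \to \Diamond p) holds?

Let φ = \neg (\Diamond (p \lor \neg p) \to \Diamond p). Evaluate φ at each world:
  s0 (successors {s0}): φ is false.
  s1 (successors {s1, s3}): φ is false.
  s2 (successors {s1}): φ is false.
  s3 (successors {s1, s3}): φ is false.
For instance, at s2:
  At s2: \Diamond (p \lor \neg p) \to \Diamond p is true, so \neg (\Diamond (p \lor \neg p) \to \Diamond p) is false.
    At s2: \Diamond (p \lor \neg p) is true, \Diamond p is true, so \Diamond (p \lor \neg p) \to \Diamond p is true.
      At s2: \Diamond (p \lor \neg p) requires p \lor \neg p at some successor in {s1}.
        p \lor \neg p holds at s1, so \Diamond (p \lor \neg p) is true at s2.
      At s2: \Diamond p requires p at some successor in {s1}.
        p holds at s1, so \Diamond p is true at s2.

No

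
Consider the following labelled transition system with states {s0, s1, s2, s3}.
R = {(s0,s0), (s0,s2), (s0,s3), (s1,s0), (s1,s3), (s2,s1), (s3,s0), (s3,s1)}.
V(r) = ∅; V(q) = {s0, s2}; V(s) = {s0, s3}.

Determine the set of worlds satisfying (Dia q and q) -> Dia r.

Let φ = (Dia q and q) -> Dia r. Evaluate φ at each world:
  s0 (successors {s0, s2, s3}): φ is false.
  s1 (successors {s0, s3}): φ is true.
  s2 (successors {s1}): φ is true.
  s3 (successors {s0, s1}): φ is true.
For instance, at s3:
  At s3: Dia q and q is false, Dia r is false, so (Dia q and q) -> Dia r is true.
    At s3: Dia q is true, q is false, so Dia q and q is false.
      At s3: Dia q requires q at some successor in {s0, s1}.
        q holds at s0, so Dia q is true at s3.
    At s3: Dia r requires r at some successor in {s0, s1}.
      At s0: r is false.
      At s1: r is false.
    So Dia r is false at s3.
Satisfying worlds: {s1, s2, s3}

s1, s2, s3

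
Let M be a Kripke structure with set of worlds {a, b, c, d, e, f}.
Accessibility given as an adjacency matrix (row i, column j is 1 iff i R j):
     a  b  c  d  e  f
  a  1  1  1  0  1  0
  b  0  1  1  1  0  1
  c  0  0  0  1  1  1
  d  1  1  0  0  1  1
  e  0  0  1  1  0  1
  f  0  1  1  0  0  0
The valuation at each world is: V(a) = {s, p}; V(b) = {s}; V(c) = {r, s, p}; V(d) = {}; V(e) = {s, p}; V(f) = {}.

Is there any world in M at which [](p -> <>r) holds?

Recall that []ψ holds at a world iff ψ holds at every accessible world, and <>ψ holds iff ψ holds at some accessible world.
Let φ = [](p -> <>r). Evaluate φ at each world:
  a (successors {a, b, c, e}): φ is false.
  b (successors {b, c, d, f}): φ is false.
  c (successors {d, e, f}): φ is true.
  d (successors {a, b, e, f}): φ is true.
  e (successors {c, d, f}): φ is false.
  f (successors {b, c}): φ is false.
Detail at c (witness):
  At c: [](p -> <>r) requires p -> <>r at every successor {d, e, f}.
      At d: p is false, <>r is false, so p -> <>r is true.
      At e: p is true, <>r is true, so p -> <>r is true.
      At f: p is false, <>r is true, so p -> <>r is true.
  So [](p -> <>r) is true at c.

Yes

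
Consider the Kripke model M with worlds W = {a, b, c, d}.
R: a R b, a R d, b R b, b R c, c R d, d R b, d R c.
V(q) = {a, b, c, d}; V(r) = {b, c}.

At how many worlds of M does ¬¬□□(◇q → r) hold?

2

Recall that □ψ holds at a world iff ψ holds at every accessible world, and ◇ψ holds iff ψ holds at some accessible world.
Let φ = ¬¬□□(◇q → r). Evaluate φ at each world:
  a (successors {b, d}): φ is true.
  b (successors {b, c}): φ is false.
  c (successors {d}): φ is true.
  d (successors {b, c}): φ is false.
For instance, at c:
  At c: ¬□□(◇q → r) is false, so ¬¬□□(◇q → r) is true.
    At c: □□(◇q → r) is true, so ¬□□(◇q → r) is false.
      At c: □□(◇q → r) requires □(◇q → r) at every successor {d}.
        At d: □(◇q → r) is true.
      So □□(◇q → r) is true at c.
Satisfying worlds: {a, c}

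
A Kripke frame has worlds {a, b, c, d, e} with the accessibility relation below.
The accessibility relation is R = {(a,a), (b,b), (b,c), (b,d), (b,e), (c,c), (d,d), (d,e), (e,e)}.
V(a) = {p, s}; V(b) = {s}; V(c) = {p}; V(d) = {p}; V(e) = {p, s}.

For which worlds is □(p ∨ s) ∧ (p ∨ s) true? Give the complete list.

a, b, c, d, e

Let φ = □(p ∨ s) ∧ (p ∨ s). Evaluate φ at each world:
  a (successors {a}): φ is true.
  b (successors {b, c, d, e}): φ is true.
  c (successors {c}): φ is true.
  d (successors {d, e}): φ is true.
  e (successors {e}): φ is true.
For instance, at b:
  At b: □(p ∨ s) is true, p ∨ s is true, so □(p ∨ s) ∧ (p ∨ s) is true.
    At b: □(p ∨ s) requires p ∨ s at every successor {b, c, d, e}.
      At b: p ∨ s is true.
      At c: p ∨ s is true.
      At d: p ∨ s is true.
      At e: p ∨ s is true.
    So □(p ∨ s) is true at b.
Satisfying worlds: {a, b, c, d, e}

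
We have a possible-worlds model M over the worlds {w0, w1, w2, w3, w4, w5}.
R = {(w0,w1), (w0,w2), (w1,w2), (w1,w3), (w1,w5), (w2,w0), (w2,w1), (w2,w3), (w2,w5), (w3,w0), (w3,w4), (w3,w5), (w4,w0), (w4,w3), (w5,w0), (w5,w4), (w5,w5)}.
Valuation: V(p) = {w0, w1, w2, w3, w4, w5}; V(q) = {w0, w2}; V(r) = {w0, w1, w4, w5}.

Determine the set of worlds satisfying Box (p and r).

Let φ = Box (p and r). Evaluate φ at each world:
  w0 (successors {w1, w2}): φ is false.
  w1 (successors {w2, w3, w5}): φ is false.
  w2 (successors {w0, w1, w3, w5}): φ is false.
  w3 (successors {w0, w4, w5}): φ is true.
  w4 (successors {w0, w3}): φ is false.
  w5 (successors {w0, w4, w5}): φ is true.
For instance, at w3:
  At w3: Box (p and r) requires p and r at every successor {w0, w4, w5}.
    At w0: p and r is true.
    At w4: p and r is true.
    At w5: p and r is true.
  So Box (p and r) is true at w3.
Satisfying worlds: {w3, w5}

w3, w5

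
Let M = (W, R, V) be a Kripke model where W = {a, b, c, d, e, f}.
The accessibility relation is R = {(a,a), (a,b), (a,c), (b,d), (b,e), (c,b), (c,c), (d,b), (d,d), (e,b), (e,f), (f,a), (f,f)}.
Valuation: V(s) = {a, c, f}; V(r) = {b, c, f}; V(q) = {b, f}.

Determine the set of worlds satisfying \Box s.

f

Recall that \Box ψ holds at a world iff ψ holds at every accessible world, and \Diamond ψ holds iff ψ holds at some accessible world.
Let φ = \Box s. Evaluate φ at each world:
  a (successors {a, b, c}): φ is false.
  b (successors {d, e}): φ is false.
  c (successors {b, c}): φ is false.
  d (successors {b, d}): φ is false.
  e (successors {b, f}): φ is false.
  f (successors {a, f}): φ is true.
For instance, at e:
  At e: \Box s requires s at every successor {b, f}.
    s fails at b, so \Box s is false at e.
Satisfying worlds: {f}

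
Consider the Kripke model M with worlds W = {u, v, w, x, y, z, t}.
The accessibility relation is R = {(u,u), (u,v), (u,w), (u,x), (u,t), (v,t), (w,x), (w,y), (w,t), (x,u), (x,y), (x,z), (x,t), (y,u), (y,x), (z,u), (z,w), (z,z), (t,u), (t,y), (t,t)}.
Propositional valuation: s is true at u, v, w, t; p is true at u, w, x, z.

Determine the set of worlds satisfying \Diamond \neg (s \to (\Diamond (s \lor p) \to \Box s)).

u, v, w, x, y, z, t

Let φ = \Diamond \neg (s \to (\Diamond (s \lor p) \to \Box s)). Evaluate φ at each world:
  u (successors {u, v, w, x, t}): φ is true.
  v (successors {t}): φ is true.
  w (successors {x, y, t}): φ is true.
  x (successors {u, y, z, t}): φ is true.
  y (successors {u, x}): φ is true.
  z (successors {u, w, z}): φ is true.
  t (successors {u, y, t}): φ is true.
For instance, at y:
  At y: \Diamond \neg (s \to (\Diamond (s \lor p) \to \Box s)) requires \neg (s \to (\Diamond (s \lor p) \to \Box s)) at some successor in {u, x}.
    \neg (s \to (\Diamond (s \lor p) \to \Box s)) holds at u, so \Diamond \neg (s \to (\Diamond (s \lor p) \to \Box s)) is true at y.
      At u: s \to (\Diamond (s \lor p) \to \Box s) is false, so \neg (s \to (\Diamond (s \lor p) \to \Box s)) is true.
Satisfying worlds: {u, v, w, x, y, z, t}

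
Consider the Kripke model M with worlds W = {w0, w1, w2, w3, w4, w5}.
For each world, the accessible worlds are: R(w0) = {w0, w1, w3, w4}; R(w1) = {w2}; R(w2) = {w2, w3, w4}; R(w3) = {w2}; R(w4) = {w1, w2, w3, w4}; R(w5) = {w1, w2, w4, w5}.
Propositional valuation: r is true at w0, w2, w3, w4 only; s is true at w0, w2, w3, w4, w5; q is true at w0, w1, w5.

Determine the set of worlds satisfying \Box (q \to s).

w1, w2, w3

Let φ = \Box (q \to s). Evaluate φ at each world:
  w0 (successors {w0, w1, w3, w4}): φ is false.
  w1 (successors {w2}): φ is true.
  w2 (successors {w2, w3, w4}): φ is true.
  w3 (successors {w2}): φ is true.
  w4 (successors {w1, w2, w3, w4}): φ is false.
  w5 (successors {w1, w2, w4, w5}): φ is false.
For instance, at w3:
  At w3: \Box (q \to s) requires q \to s at every successor {w2}.
    At w2: q \to s is true.
  So \Box (q \to s) is true at w3.
Satisfying worlds: {w1, w2, w3}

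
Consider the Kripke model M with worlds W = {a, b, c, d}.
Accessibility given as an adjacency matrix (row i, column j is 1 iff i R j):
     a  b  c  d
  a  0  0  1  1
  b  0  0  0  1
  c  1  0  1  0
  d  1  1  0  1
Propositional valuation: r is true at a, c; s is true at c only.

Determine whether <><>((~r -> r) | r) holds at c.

Yes

Recall that <>ψ holds at a world iff ψ holds at some accessible world.
At c: <><>((~r -> r) | r) requires <>((~r -> r) | r) at some successor in {a, c}.
  <>((~r -> r) | r) holds at a, so <><>((~r -> r) | r) is true at c.
    At a: <>((~r -> r) | r) requires (~r -> r) | r at some successor in {c, d}.
      (~r -> r) | r holds at c, so <>((~r -> r) | r) is true at a.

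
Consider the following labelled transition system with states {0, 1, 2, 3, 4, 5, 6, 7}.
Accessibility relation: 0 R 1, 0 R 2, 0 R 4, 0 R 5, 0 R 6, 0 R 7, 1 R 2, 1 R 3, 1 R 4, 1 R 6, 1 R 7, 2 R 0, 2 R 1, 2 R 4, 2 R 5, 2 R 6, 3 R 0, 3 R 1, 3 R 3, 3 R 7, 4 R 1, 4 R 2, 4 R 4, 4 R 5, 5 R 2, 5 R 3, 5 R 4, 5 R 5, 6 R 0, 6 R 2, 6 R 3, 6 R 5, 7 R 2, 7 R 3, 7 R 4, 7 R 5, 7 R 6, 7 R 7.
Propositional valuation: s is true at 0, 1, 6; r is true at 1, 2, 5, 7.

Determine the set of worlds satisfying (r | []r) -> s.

0, 1, 3, 4, 6

Recall that []ψ holds at a world iff ψ holds at every accessible world, and <>ψ holds iff ψ holds at some accessible world.
Let φ = (r | []r) -> s. Evaluate φ at each world:
  0 (successors {1, 2, 4, 5, 6, 7}): φ is true.
  1 (successors {2, 3, 4, 6, 7}): φ is true.
  2 (successors {0, 1, 4, 5, 6}): φ is false.
  3 (successors {0, 1, 3, 7}): φ is true.
  4 (successors {1, 2, 4, 5}): φ is true.
  5 (successors {2, 3, 4, 5}): φ is false.
  6 (successors {0, 2, 3, 5}): φ is true.
  7 (successors {2, 3, 4, 5, 6, 7}): φ is false.
For instance, at 0:
  At 0: r | []r is false, s is true, so (r | []r) -> s is true.
    At 0: r is false, []r is false, so r | []r is false.
      At 0: []r requires r at every successor {1, 2, 4, 5, 6, 7}.
        r fails at 4, so []r is false at 0.
Satisfying worlds: {0, 1, 3, 4, 6}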